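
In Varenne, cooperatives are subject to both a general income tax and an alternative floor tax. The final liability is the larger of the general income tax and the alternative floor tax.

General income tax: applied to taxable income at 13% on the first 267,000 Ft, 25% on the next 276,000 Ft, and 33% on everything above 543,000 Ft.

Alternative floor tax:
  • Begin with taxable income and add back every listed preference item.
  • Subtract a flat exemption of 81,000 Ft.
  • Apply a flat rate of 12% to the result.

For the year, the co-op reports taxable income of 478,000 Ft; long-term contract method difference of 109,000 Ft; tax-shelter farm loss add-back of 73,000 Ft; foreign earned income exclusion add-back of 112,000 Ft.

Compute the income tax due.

General income tax:
  267,000 Ft × 13% = 34,710 Ft
  211,000 Ft × 25% = 52,750 Ft
  → 87,460 Ft

Alternative floor tax:
  Adjusted income: 478,000 Ft + 109,000 Ft + 73,000 Ft + 112,000 Ft = 772,000 Ft
  Less exemption 81,000 Ft → base 691,000 Ft
  691,000 Ft × 12% = 82,920 Ft

87,460 Ft > 82,920 Ft, so the general income tax governs.

87,460 Ft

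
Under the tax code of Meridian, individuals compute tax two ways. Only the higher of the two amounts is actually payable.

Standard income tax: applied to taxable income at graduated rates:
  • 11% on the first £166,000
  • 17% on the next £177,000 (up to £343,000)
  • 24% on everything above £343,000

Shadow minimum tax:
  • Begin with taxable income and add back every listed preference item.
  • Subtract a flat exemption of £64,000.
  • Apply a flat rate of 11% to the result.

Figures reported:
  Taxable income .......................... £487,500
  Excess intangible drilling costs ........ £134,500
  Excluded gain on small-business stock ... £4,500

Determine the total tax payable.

£83,030

Shadow minimum tax:
  Adjusted income: £487,500 + £134,500 + £4,500 = £626,500
  Less exemption £64,000 → base £562,500
  £562,500 × 11% = £61,875

Standard income tax:
  £166,000 × 11% = £18,260
  £177,000 × 17% = £30,090
  £144,500 × 24% = £34,680
  → £83,030

£83,030 > £61,875, so the standard income tax governs.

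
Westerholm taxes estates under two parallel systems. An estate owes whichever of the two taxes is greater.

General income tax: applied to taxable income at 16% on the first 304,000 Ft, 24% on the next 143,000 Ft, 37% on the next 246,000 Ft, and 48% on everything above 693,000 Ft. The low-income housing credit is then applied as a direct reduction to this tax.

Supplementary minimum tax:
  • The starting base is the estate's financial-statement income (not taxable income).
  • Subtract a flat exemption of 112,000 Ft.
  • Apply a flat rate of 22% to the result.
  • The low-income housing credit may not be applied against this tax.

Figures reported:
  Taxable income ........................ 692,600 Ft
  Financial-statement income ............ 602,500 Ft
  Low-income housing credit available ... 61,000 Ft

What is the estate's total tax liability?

Supplementary minimum tax:
  Base (financial-statement income): 602,500 Ft
  Less exemption 112,000 Ft → base 490,500 Ft
  490,500 Ft × 22% = 107,910 Ft

General income tax:
  304,000 Ft × 16% = 48,640 Ft
  143,000 Ft × 24% = 34,320 Ft
  245,600 Ft × 37% = 90,872 Ft
  → 173,832 Ft
  Less low-income housing credit 61,000 Ft → 112,832 Ft

112,832 Ft > 107,910 Ft, so the general income tax governs.

112,832 Ft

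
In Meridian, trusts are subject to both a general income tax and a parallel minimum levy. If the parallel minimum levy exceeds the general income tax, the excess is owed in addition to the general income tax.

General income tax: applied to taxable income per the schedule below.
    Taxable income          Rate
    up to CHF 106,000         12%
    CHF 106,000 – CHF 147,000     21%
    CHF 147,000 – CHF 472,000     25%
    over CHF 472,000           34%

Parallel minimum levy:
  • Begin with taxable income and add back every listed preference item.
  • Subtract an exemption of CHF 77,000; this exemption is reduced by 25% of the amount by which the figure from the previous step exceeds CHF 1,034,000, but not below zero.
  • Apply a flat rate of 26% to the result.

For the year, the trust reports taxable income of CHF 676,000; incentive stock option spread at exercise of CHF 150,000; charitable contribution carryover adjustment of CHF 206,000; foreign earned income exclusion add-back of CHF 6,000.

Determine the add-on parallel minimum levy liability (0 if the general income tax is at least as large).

General income tax:
  CHF 106,000 × 12% = CHF 12,720
  CHF 41,000 × 21% = CHF 8,610
  CHF 325,000 × 25% = CHF 81,250
  CHF 204,000 × 34% = CHF 69,360
  → CHF 171,940

Parallel minimum levy:
  Adjusted income: CHF 676,000 + CHF 150,000 + CHF 206,000 + CHF 6,000 = CHF 1,038,000
  Exemption: CHF 77,000 − 25% × (CHF 1,038,000 − CHF 1,034,000) = CHF 77,000 − CHF 1,000 = CHF 76,000
  Base: CHF 1,038,000 − CHF 76,000 = CHF 962,000
  CHF 962,000 × 26% = CHF 250,120

Excess of parallel minimum levy over general income tax: CHF 250,120 − CHF 171,940 = CHF 78,180.

CHF 78,180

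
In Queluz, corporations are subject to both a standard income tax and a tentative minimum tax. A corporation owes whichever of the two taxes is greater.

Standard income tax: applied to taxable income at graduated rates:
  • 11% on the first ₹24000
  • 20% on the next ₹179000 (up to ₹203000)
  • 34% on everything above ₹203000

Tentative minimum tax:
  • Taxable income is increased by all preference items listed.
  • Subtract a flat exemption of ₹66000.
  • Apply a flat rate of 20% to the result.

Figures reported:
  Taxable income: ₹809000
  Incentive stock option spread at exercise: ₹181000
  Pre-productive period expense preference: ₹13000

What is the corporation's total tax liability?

₹244480

Tentative minimum tax:
  Adjusted income: ₹809000 + ₹181000 + ₹13000 = ₹1003000
  Less exemption ₹66000 → base ₹937000
  ₹937000 × 20% = ₹187400

Standard income tax:
  ₹24000 × 11% = ₹2640
  ₹179000 × 20% = ₹35800
  ₹606000 × 34% = ₹206040
  → ₹244480

₹244480 > ₹187400, so the standard income tax governs.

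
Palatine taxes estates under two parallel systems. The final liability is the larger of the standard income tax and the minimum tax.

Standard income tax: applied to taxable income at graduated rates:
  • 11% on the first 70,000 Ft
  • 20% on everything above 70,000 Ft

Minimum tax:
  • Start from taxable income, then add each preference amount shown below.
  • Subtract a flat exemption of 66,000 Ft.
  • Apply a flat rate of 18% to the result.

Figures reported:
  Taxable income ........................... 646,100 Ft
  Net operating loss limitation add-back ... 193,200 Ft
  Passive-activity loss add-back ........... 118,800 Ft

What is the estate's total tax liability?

Standard income tax:
  70,000 Ft × 11% = 7,700 Ft
  576,100 Ft × 20% = 115,220 Ft
  → 122,920 Ft

Minimum tax:
  Adjusted income: 646,100 Ft + 193,200 Ft + 118,800 Ft = 958,100 Ft
  Less exemption 66,000 Ft → base 892,100 Ft
  892,100 Ft × 18% = 160,578 Ft

160,578 Ft > 122,920 Ft, so the minimum tax is the binding amount.

160,578 Ft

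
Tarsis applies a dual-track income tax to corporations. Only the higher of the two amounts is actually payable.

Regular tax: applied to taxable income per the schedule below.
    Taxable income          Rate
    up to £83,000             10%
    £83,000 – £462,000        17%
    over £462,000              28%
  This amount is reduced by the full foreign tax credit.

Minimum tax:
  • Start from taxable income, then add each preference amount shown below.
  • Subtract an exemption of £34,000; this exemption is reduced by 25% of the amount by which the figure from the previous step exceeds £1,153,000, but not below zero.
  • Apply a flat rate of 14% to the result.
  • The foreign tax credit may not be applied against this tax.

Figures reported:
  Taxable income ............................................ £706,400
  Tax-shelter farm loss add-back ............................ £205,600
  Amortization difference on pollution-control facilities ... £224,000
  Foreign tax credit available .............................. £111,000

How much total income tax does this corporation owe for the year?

Minimum tax:
  Adjusted income: £706,400 + £205,600 + £224,000 = £1,136,000
  Exemption: £1,136,000 ≤ £1,153,000, so full £34,000 applies
  Base: £1,136,000 − £34,000 = £1,102,000
  £1,102,000 × 14% = £154,280

Regular tax:
  £83,000 × 10% = £8,300
  £379,000 × 17% = £64,430
  £244,400 × 28% = £68,432
  → £141,162
  Less foreign tax credit £111,000 → £30,162

£154,280 > £30,162, so the minimum tax is the binding amount.

£154,280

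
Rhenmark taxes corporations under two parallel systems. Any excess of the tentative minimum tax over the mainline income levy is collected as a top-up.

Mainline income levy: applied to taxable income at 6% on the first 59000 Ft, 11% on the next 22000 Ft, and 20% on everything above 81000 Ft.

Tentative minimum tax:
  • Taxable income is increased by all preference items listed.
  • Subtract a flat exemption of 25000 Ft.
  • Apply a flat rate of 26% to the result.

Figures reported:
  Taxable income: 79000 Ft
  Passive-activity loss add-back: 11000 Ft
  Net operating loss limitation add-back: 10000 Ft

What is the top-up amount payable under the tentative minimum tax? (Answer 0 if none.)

13760 Ft

Tentative minimum tax:
  Adjusted income: 79000 Ft + 11000 Ft + 10000 Ft = 100000 Ft
  Less exemption 25000 Ft → base 75000 Ft
  75000 Ft × 26% = 19500 Ft

Mainline income levy:
  59000 Ft × 6% = 3540 Ft
  20000 Ft × 11% = 2200 Ft
  → 5740 Ft

Excess of tentative minimum tax over mainline income levy: 19500 Ft − 5740 Ft = 13760 Ft.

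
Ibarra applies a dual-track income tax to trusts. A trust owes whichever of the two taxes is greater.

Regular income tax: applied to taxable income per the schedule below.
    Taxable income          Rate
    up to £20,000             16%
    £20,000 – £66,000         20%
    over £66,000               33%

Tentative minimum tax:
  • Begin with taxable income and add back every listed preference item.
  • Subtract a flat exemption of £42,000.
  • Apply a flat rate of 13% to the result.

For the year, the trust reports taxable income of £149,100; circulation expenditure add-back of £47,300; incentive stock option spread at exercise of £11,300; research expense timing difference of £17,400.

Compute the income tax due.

£39,823

Regular income tax:
  £20,000 × 16% = £3,200
  £46,000 × 20% = £9,200
  £83,100 × 33% = £27,423
  → £39,823

Tentative minimum tax:
  Adjusted income: £149,100 + £47,300 + £11,300 + £17,400 = £225,100
  Less exemption £42,000 → base £183,100
  £183,100 × 13% = £23,803

£39,823 > £23,803, so the regular income tax governs.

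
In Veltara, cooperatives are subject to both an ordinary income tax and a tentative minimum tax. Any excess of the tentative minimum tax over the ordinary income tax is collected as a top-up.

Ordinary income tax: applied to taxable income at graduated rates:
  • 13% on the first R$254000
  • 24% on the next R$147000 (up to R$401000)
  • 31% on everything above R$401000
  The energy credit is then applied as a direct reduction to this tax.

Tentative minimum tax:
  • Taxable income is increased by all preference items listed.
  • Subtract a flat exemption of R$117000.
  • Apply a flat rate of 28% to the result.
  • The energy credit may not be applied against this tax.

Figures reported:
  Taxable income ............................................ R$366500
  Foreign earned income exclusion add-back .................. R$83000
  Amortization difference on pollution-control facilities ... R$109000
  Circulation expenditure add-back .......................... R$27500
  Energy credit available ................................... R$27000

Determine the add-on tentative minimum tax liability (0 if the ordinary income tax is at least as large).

R$98300

Ordinary income tax:
  R$254000 × 13% = R$33020
  R$112500 × 24% = R$27000
  → R$60020
  Less energy credit R$27000 → R$33020

Tentative minimum tax:
  Adjusted income: R$366500 + R$83000 + R$109000 + R$27500 = R$586000
  Less exemption R$117000 → base R$469000
  R$469000 × 28% = R$131320

Excess of tentative minimum tax over ordinary income tax: R$131320 − R$33020 = R$98300.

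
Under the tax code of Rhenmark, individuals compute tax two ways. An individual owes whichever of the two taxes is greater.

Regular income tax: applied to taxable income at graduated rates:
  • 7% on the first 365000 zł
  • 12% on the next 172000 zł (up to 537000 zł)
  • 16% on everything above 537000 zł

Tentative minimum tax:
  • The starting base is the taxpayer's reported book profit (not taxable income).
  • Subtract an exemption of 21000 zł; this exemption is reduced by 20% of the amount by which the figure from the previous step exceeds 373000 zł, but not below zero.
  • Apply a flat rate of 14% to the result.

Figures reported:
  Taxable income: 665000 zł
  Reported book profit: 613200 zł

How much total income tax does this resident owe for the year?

Tentative minimum tax:
  Base (reported book profit): 613200 zł
  Exemption: 20% × (613200 zł − 373000 zł) = 48040 zł ≥ 21000 zł, so the exemption is fully phased out
  Base: 613200 zł − 0 zł = 613200 zł
  613200 zł × 14% = 85848 zł

Regular income tax:
  365000 zł × 7% = 25550 zł
  172000 zł × 12% = 20640 zł
  128000 zł × 16% = 20480 zł
  → 66670 zł

85848 zł > 66670 zł, so the tentative minimum tax is the binding amount.

85848 zł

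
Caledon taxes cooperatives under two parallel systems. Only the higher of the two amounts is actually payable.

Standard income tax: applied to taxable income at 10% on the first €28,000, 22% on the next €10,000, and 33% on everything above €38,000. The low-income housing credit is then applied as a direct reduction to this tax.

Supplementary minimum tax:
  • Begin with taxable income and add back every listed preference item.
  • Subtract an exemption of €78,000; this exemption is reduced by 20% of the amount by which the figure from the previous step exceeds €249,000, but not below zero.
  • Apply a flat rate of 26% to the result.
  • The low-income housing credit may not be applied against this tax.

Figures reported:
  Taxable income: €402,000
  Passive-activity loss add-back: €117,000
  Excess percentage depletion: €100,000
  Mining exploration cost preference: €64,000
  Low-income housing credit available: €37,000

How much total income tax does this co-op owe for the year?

€177,580

Supplementary minimum tax:
  Adjusted income: €402,000 + €117,000 + €100,000 + €64,000 = €683,000
  Exemption: 20% × (€683,000 − €249,000) = €86,800 ≥ €78,000, so the exemption is fully phased out
  Base: €683,000 − €0 = €683,000
  €683,000 × 26% = €177,580

Standard income tax:
  €28,000 × 10% = €2,800
  €10,000 × 22% = €2,200
  €364,000 × 33% = €120,120
  → €125,120
  Less low-income housing credit €37,000 → €88,120

€177,580 > €88,120, so the supplementary minimum tax is the binding amount.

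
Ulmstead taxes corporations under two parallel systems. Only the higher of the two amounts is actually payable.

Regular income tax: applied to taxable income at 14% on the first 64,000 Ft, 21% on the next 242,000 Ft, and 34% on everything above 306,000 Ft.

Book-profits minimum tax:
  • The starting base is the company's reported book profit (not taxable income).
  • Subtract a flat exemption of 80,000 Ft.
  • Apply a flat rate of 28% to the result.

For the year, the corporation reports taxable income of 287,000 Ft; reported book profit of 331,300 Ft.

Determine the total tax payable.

Book-profits minimum tax:
  Base (reported book profit): 331,300 Ft
  Less exemption 80,000 Ft → base 251,300 Ft
  251,300 Ft × 28% = 70,364 Ft

Regular income tax:
  64,000 Ft × 14% = 8,960 Ft
  223,000 Ft × 21% = 46,830 Ft
  → 55,790 Ft

70,364 Ft > 55,790 Ft, so the book-profits minimum tax is the binding amount.

70,364 Ft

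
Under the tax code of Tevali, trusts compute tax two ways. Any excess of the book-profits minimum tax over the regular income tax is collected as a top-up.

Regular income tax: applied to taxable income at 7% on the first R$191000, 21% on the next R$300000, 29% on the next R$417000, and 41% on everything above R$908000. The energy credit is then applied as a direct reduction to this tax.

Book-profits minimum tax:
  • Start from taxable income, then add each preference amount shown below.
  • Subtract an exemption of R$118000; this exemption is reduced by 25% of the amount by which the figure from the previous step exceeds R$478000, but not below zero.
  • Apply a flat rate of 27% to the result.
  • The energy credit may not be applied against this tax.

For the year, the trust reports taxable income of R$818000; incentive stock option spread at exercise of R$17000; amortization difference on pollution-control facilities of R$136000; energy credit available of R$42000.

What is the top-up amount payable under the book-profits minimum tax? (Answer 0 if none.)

Book-profits minimum tax:
  Adjusted income: R$818000 + R$17000 + R$136000 = R$971000
  Exemption: 25% × (R$971000 − R$478000) = R$123250 ≥ R$118000, so the exemption is fully phased out
  Base: R$971000 − R$0 = R$971000
  R$971000 × 27% = R$262170

Regular income tax:
  R$191000 × 7% = R$13370
  R$300000 × 21% = R$63000
  R$327000 × 29% = R$94830
  → R$171200
  Less energy credit R$42000 → R$129200

Excess of book-profits minimum tax over regular income tax: R$262170 − R$129200 = R$132970.

R$132970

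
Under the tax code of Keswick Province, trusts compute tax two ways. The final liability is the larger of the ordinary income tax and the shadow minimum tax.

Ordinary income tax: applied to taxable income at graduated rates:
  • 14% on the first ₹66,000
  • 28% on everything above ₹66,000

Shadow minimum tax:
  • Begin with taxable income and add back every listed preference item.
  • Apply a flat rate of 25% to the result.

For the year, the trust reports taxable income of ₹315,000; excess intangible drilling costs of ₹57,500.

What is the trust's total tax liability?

₹93,125

Ordinary income tax:
  ₹66,000 × 14% = ₹9,240
  ₹249,000 × 28% = ₹69,720
  → ₹78,960

Shadow minimum tax:
  Adjusted income: ₹315,000 + ₹57,500 = ₹372,500
  ₹372,500 × 25% = ₹93,125

₹93,125 > ₹78,960, so the shadow minimum tax is the binding amount.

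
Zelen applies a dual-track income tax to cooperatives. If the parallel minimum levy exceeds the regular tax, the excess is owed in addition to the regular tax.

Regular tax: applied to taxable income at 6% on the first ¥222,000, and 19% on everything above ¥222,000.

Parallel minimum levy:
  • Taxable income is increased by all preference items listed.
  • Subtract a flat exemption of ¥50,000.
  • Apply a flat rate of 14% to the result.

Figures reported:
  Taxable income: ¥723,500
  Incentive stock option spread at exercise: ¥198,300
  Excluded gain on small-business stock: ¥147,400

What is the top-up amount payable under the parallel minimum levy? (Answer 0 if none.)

¥34,083

Parallel minimum levy:
  Adjusted income: ¥723,500 + ¥198,300 + ¥147,400 = ¥1,069,200
  Less exemption ¥50,000 → base ¥1,019,200
  ¥1,019,200 × 14% = ¥142,688

Regular tax:
  ¥222,000 × 6% = ¥13,320
  ¥501,500 × 19% = ¥95,285
  → ¥108,605

Excess of parallel minimum levy over regular tax: ¥142,688 − ¥108,605 = ¥34,083.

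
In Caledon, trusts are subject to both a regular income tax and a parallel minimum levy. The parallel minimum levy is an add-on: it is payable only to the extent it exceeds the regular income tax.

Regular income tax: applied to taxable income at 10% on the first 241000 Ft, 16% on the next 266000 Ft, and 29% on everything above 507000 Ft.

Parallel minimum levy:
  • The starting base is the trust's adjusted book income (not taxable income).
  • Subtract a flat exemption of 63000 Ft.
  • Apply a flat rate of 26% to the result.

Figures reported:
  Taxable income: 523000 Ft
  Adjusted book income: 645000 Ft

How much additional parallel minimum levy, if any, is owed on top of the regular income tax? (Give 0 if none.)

80020 Ft

Parallel minimum levy:
  Base (adjusted book income): 645000 Ft
  Less exemption 63000 Ft → base 582000 Ft
  582000 Ft × 26% = 151320 Ft

Regular income tax:
  241000 Ft × 10% = 24100 Ft
  266000 Ft × 16% = 42560 Ft
  16000 Ft × 29% = 4640 Ft
  → 71300 Ft

Excess of parallel minimum levy over regular income tax: 151320 Ft − 71300 Ft = 80020 Ft.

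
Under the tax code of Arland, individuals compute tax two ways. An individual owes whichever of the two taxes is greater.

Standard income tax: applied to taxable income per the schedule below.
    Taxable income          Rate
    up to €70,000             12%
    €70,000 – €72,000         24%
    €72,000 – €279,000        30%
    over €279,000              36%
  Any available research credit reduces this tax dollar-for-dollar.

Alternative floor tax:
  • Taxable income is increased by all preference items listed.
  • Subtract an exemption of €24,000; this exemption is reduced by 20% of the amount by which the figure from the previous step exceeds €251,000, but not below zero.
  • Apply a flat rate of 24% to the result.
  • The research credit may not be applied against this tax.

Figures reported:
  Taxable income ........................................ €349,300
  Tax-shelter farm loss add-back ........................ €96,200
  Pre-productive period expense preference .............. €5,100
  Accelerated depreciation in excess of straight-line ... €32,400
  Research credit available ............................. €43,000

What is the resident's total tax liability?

Standard income tax:
  €70,000 × 12% = €8,400
  €2,000 × 24% = €480
  €207,000 × 30% = €62,100
  €70,300 × 36% = €25,308
  → €96,288
  Less research credit €43,000 → €53,288

Alternative floor tax:
  Adjusted income: €349,300 + €96,200 + €5,100 + €32,400 = €483,000
  Exemption: 20% × (€483,000 − €251,000) = €46,400 ≥ €24,000, so the exemption is fully phased out
  Base: €483,000 − €0 = €483,000
  €483,000 × 24% = €115,920

€115,920 > €53,288, so the alternative floor tax is the binding amount.

€115,920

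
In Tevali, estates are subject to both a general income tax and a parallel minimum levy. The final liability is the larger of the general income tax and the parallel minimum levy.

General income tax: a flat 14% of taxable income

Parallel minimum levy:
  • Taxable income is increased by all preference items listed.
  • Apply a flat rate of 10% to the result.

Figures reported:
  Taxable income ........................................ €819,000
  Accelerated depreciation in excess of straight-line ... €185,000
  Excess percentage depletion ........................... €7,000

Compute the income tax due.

Parallel minimum levy:
  Adjusted income: €819,000 + €185,000 + €7,000 = €1,011,000
  €1,011,000 × 10% = €101,100

General income tax:
  €819,000 × 14% = €114,660

€114,660 > €101,100, so the general income tax governs.

€114,660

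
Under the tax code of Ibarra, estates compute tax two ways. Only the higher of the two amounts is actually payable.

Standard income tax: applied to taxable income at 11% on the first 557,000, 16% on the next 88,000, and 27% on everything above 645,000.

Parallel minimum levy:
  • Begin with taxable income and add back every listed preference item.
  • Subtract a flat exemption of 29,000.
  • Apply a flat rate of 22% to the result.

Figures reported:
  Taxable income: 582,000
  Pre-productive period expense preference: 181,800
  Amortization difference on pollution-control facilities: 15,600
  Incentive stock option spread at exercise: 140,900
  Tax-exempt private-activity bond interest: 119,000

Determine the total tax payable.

Standard income tax:
  557,000 × 11% = 61,270
  25,000 × 16% = 4,000
  → 65,270

Parallel minimum levy:
  Adjusted income: 582,000 + 181,800 + 15,600 + 140,900 + 119,000 = 1,039,300
  Less exemption 29,000 → base 1,010,300
  1,010,300 × 22% = 222,266

222,266 > 65,270, so the parallel minimum levy is the binding amount.

222,266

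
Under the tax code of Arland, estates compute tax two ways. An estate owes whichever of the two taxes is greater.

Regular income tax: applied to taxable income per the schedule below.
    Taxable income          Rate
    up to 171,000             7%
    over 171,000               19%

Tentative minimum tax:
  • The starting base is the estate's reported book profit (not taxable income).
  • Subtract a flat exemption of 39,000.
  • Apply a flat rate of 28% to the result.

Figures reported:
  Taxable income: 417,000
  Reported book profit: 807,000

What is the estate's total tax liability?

Regular income tax:
  171,000 × 7% = 11,970
  246,000 × 19% = 46,740
  → 58,710

Tentative minimum tax:
  Base (reported book profit): 807,000
  Less exemption 39,000 → base 768,000
  768,000 × 28% = 215,040

215,040 > 58,710, so the tentative minimum tax is the binding amount.

215,040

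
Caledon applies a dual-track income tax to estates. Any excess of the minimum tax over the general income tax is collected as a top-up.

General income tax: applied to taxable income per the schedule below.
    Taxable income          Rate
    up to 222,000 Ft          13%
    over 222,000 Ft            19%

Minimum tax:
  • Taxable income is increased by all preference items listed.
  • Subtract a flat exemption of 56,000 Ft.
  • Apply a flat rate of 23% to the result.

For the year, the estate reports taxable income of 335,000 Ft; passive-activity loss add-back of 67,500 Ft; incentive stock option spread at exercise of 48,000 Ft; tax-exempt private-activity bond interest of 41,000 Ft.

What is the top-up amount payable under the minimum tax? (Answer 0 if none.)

49,835 Ft

General income tax:
  222,000 Ft × 13% = 28,860 Ft
  113,000 Ft × 19% = 21,470 Ft
  → 50,330 Ft

Minimum tax:
  Adjusted income: 335,000 Ft + 67,500 Ft + 48,000 Ft + 41,000 Ft = 491,500 Ft
  Less exemption 56,000 Ft → base 435,500 Ft
  435,500 Ft × 23% = 100,165 Ft

Excess of minimum tax over general income tax: 100,165 Ft − 50,330 Ft = 49,835 Ft.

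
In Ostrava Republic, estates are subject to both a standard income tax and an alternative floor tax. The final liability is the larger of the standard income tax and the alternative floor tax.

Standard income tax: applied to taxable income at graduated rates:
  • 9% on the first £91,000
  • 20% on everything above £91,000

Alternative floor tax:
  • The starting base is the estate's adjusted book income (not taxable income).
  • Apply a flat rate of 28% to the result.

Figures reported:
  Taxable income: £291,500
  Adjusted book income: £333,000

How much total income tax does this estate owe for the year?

Standard income tax:
  £91,000 × 9% = £8,190
  £200,500 × 20% = £40,100
  → £48,290

Alternative floor tax:
  Base (adjusted book income): £333,000
  £333,000 × 28% = £93,240

£93,240 > £48,290, so the alternative floor tax is the binding amount.

£93,240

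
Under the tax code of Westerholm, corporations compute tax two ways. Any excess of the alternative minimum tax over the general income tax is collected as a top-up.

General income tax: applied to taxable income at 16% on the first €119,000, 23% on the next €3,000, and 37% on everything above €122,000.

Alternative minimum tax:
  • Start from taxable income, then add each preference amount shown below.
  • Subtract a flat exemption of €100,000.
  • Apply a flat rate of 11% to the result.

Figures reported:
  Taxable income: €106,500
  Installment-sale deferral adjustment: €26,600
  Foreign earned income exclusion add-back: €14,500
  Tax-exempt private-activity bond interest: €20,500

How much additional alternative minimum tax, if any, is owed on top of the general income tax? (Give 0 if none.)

General income tax:
  €106,500 × 16% = €17,040

Alternative minimum tax:
  Adjusted income: €106,500 + €26,600 + €14,500 + €20,500 = €168,100
  Less exemption €100,000 → base €68,100
  €68,100 × 11% = €7,491

€7,491 ≤ €17,040, so no add-on is due.

€0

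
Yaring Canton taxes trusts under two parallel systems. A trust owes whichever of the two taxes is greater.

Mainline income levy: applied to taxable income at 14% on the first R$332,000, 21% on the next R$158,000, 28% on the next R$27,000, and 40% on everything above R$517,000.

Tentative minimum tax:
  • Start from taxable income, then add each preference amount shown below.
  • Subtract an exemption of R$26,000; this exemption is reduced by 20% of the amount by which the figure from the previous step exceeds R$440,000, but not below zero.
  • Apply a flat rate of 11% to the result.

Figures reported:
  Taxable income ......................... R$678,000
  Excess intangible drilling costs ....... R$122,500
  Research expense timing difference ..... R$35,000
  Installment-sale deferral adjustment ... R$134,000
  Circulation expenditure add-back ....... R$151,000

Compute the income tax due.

Mainline income levy:
  R$332,000 × 14% = R$46,480
  R$158,000 × 21% = R$33,180
  R$27,000 × 28% = R$7,560
  R$161,000 × 40% = R$64,400
  → R$151,620

Tentative minimum tax:
  Adjusted income: R$678,000 + R$122,500 + R$35,000 + R$134,000 + R$151,000 = R$1,120,500
  Exemption: 20% × (R$1,120,500 − R$440,000) = R$136,100 ≥ R$26,000, so the exemption is fully phased out
  Base: R$1,120,500 − R$0 = R$1,120,500
  R$1,120,500 × 11% = R$123,255

R$151,620 > R$123,255, so the mainline income levy governs.

R$151,620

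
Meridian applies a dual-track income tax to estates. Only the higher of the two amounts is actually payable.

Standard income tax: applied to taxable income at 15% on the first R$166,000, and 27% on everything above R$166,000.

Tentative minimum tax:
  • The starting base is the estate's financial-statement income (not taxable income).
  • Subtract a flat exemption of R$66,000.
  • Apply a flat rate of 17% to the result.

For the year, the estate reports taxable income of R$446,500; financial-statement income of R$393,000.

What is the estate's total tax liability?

R$100,635

Standard income tax:
  R$166,000 × 15% = R$24,900
  R$280,500 × 27% = R$75,735
  → R$100,635

Tentative minimum tax:
  Base (financial-statement income): R$393,000
  Less exemption R$66,000 → base R$327,000
  R$327,000 × 17% = R$55,590

R$100,635 > R$55,590, so the standard income tax governs.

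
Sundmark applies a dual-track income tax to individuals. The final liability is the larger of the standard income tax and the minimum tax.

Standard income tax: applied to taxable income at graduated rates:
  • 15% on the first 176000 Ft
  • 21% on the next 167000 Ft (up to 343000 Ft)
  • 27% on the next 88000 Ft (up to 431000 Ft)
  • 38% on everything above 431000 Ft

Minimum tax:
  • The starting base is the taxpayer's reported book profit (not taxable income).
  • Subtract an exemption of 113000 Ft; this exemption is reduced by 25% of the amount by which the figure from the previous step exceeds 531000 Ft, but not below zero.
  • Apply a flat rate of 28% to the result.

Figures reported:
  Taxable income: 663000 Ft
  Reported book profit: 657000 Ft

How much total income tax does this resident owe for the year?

Standard income tax:
  176000 Ft × 15% = 26400 Ft
  167000 Ft × 21% = 35070 Ft
  88000 Ft × 27% = 23760 Ft
  232000 Ft × 38% = 88160 Ft
  → 173390 Ft

Minimum tax:
  Base (reported book profit): 657000 Ft
  Exemption: 113000 Ft − 25% × (657000 Ft − 531000 Ft) = 113000 Ft − 31500 Ft = 81500 Ft
  Base: 657000 Ft − 81500 Ft = 575500 Ft
  575500 Ft × 28% = 161140 Ft

173390 Ft > 161140 Ft, so the standard income tax governs.

173390 Ft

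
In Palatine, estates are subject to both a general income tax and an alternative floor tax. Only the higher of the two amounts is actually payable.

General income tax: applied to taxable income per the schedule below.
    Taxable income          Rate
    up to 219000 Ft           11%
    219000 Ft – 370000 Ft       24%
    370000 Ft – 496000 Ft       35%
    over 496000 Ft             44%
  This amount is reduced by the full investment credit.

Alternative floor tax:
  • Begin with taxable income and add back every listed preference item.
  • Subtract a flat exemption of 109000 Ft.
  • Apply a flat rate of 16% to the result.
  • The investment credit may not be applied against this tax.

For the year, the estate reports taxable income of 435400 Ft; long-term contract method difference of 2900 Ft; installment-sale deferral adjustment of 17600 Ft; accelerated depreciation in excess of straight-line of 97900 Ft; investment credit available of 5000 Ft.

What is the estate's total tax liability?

78220 Ft

General income tax:
  219000 Ft × 11% = 24090 Ft
  151000 Ft × 24% = 36240 Ft
  65400 Ft × 35% = 22890 Ft
  → 83220 Ft
  Less investment credit 5000 Ft → 78220 Ft

Alternative floor tax:
  Adjusted income: 435400 Ft + 2900 Ft + 17600 Ft + 97900 Ft = 553800 Ft
  Less exemption 109000 Ft → base 444800 Ft
  444800 Ft × 16% = 71168 Ft

78220 Ft > 71168 Ft, so the general income tax governs.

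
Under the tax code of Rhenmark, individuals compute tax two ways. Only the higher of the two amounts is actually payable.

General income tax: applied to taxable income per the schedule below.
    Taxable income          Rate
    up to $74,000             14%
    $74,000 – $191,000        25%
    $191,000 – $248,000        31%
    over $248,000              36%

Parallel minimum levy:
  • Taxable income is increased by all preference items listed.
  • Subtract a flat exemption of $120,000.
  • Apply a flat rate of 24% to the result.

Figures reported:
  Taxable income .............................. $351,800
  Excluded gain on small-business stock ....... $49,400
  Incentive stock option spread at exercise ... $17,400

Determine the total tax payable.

General income tax:
  $74,000 × 14% = $10,360
  $117,000 × 25% = $29,250
  $57,000 × 31% = $17,670
  $103,800 × 36% = $37,368
  → $94,648

Parallel minimum levy:
  Adjusted income: $351,800 + $49,400 + $17,400 = $418,600
  Less exemption $120,000 → base $298,600
  $298,600 × 24% = $71,664

$94,648 > $71,664, so the general income tax governs.

$94,648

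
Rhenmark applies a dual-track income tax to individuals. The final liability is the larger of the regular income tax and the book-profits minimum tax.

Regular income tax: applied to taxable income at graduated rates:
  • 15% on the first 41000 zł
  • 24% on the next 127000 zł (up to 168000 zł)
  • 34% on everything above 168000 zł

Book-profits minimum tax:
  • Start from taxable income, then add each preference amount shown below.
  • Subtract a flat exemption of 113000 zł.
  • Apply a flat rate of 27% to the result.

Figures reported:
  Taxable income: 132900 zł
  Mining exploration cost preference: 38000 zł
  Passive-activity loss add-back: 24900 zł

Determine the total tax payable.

Book-profits minimum tax:
  Adjusted income: 132900 zł + 38000 zł + 24900 zł = 195800 zł
  Less exemption 113000 zł → base 82800 zł
  82800 zł × 27% = 22356 zł

Regular income tax:
  41000 zł × 15% = 6150 zł
  91900 zł × 24% = 22056 zł
  → 28206 zł

28206 zł > 22356 zł, so the regular income tax governs.

28206 zł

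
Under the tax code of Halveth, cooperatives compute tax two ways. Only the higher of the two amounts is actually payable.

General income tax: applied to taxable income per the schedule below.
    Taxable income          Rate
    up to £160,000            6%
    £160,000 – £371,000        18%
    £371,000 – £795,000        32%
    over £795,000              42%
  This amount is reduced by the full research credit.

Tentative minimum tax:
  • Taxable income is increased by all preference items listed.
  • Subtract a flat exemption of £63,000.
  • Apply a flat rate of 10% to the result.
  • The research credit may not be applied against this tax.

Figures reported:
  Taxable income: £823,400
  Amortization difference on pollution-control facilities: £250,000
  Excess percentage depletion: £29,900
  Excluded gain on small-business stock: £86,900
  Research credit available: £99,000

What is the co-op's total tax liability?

General income tax:
  £160,000 × 6% = £9,600
  £211,000 × 18% = £37,980
  £424,000 × 32% = £135,680
  £28,400 × 42% = £11,928
  → £195,188
  Less research credit £99,000 → £96,188

Tentative minimum tax:
  Adjusted income: £823,400 + £250,000 + £29,900 + £86,900 = £1,190,200
  Less exemption £63,000 → base £1,127,200
  £1,127,200 × 10% = £112,720

£112,720 > £96,188, so the tentative minimum tax is the binding amount.

£112,720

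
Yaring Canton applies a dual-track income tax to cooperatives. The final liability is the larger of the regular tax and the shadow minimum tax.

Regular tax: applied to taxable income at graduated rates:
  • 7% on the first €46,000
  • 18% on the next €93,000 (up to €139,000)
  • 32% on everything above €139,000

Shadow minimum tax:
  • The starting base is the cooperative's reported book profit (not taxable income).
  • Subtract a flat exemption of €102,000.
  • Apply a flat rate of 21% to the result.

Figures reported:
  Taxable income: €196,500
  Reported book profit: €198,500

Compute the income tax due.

€38,360

Regular tax:
  €46,000 × 7% = €3,220
  €93,000 × 18% = €16,740
  €57,500 × 32% = €18,400
  → €38,360

Shadow minimum tax:
  Base (reported book profit): €198,500
  Less exemption €102,000 → base €96,500
  €96,500 × 21% = €20,265

€38,360 > €20,265, so the regular tax governs.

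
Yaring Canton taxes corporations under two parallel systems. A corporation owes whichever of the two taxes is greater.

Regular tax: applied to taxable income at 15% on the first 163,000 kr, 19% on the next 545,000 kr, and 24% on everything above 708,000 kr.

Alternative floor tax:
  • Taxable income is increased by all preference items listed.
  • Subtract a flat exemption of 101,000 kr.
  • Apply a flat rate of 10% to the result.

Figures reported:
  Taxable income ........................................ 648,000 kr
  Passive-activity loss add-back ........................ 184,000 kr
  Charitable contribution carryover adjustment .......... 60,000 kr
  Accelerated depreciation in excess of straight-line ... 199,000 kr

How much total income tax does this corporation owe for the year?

Regular tax:
  163,000 kr × 15% = 24,450 kr
  485,000 kr × 19% = 92,150 kr
  → 116,600 kr

Alternative floor tax:
  Adjusted income: 648,000 kr + 184,000 kr + 60,000 kr + 199,000 kr = 1,091,000 kr
  Less exemption 101,000 kr → base 990,000 kr
  990,000 kr × 10% = 99,000 kr

116,600 kr > 99,000 kr, so the regular tax governs.

116,600 kr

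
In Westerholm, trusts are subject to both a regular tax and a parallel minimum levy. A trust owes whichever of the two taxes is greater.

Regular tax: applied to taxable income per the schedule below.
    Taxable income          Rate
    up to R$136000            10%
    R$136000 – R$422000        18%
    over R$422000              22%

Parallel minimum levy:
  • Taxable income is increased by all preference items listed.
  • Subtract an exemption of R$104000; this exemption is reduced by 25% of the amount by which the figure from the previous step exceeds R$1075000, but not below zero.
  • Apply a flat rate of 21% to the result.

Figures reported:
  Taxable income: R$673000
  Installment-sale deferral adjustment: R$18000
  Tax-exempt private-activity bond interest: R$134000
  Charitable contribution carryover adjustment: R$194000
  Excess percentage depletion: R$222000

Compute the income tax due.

R$247485

Parallel minimum levy:
  Adjusted income: R$673000 + R$18000 + R$134000 + R$194000 + R$222000 = R$1241000
  Exemption: R$104000 − 25% × (R$1241000 − R$1075000) = R$104000 − R$41500 = R$62500
  Base: R$1241000 − R$62500 = R$1178500
  R$1178500 × 21% = R$247485

Regular tax:
  R$136000 × 10% = R$13600
  R$286000 × 18% = R$51480
  R$251000 × 22% = R$55220
  → R$120300

R$247485 > R$120300, so the parallel minimum levy is the binding amount.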